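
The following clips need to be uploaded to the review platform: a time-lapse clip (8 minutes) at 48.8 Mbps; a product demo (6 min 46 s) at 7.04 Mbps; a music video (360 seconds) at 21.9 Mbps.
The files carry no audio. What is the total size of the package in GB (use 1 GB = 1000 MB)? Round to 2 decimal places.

time-lapse clip: 48.800 Mbps × 480 s = 23424.0 Mb
product demo: 7.040 Mbps × 406 s = 2858.2 Mb
music video: 21.900 Mbps × 360 s = 7884.0 Mb
Total: 34166.2 Mb = 4270.8 MB.
= 4.271 GB.

4.27 GB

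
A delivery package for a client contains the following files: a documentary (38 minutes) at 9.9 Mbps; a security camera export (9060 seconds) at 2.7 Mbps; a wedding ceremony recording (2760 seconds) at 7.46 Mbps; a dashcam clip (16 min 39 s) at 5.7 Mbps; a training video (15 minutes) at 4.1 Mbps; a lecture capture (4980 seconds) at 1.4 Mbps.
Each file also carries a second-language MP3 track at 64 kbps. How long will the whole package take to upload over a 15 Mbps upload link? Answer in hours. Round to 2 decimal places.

1.58 hours

Audio: 64 kbps = 0.064 Mbps.
documentary: 9.964 Mbps × 2280 s = 22717.9 Mb
security camera export: 2.764 Mbps × 9060 s = 25041.8 Mb
wedding ceremony recording: 7.524 Mbps × 2760 s = 20766.2 Mb
dashcam clip: 5.764 Mbps × 999 s = 5758.2 Mb
training video: 4.164 Mbps × 900 s = 3747.6 Mb
lecture capture: 1.464 Mbps × 4980 s = 7290.7 Mb
Total: 85322.6 Mb = 10665.3 MB.
At 15 Mbps: 85322.6 / 15 = 5688 s ≈ 1.58 hours.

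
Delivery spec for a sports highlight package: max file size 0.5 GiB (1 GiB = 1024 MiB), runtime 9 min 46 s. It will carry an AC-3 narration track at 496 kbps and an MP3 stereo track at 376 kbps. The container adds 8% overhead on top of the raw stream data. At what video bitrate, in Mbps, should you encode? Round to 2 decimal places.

5.91 Mbps

Budget: 0.5 GiB = 4295.0 Mb.
Stream payload after overhead: 4295.0 / 1.08 = 3976.8 Mb.
9 min 46 s = 586 s
Total bitrate budget: 3976.8 Mb / 586 s = 6.786 Mbps.
Audio total: 496 + 376 = 872 kbps = 0.872 Mbps.
Video: 6.786 − 0.872 = 5.914 Mbps.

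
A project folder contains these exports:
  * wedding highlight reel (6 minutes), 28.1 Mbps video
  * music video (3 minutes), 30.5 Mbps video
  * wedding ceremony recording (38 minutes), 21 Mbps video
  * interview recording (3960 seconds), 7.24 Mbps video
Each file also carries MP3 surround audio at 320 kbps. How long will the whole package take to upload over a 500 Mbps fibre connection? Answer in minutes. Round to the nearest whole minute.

Audio: 320 kbps = 0.320 Mbps.
wedding highlight reel: 28.420 Mbps × 360 s = 10231.2 Mb
music video: 30.820 Mbps × 180 s = 5547.6 Mb
wedding ceremony recording: 21.320 Mbps × 2280 s = 48609.6 Mb
interview recording: 7.560 Mbps × 3960 s = 29937.6 Mb
Total: 94326.0 Mb = 11790.8 MB.
At 500 Mbps: 94326.0 / 500 = 189 s ≈ 3.14 minutes.

3 minutes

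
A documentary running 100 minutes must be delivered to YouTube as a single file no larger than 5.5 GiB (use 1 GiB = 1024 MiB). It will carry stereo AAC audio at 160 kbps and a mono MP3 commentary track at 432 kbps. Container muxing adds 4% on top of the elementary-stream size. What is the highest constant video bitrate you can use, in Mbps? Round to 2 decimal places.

6.98 Mbps

Budget: 5.5 GiB = 47244.6 Mb.
Stream payload after overhead: 47244.6 / 1.04 = 45427.5 Mb.
100 min = 6000 s
Total bitrate budget: 45427.5 Mb / 6000 s = 7.571 Mbps.
Audio total: 160 + 432 = 592 kbps = 0.592 Mbps.
Video: 7.571 − 0.592 = 6.979 Mbps.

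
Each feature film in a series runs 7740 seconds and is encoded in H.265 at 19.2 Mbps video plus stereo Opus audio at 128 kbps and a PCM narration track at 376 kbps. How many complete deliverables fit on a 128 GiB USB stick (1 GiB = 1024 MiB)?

7

Audio total: 128 + 376 = 504 kbps = 0.504 Mbps.
Total bitrate: 19.704 Mbps.
Per item: 19.704 Mbps × 7740 s = 152,509 Mb = 19,064 MB.
Capacity: 128 GiB = 1,099,512 Mb; 7.21 items → 7 complete.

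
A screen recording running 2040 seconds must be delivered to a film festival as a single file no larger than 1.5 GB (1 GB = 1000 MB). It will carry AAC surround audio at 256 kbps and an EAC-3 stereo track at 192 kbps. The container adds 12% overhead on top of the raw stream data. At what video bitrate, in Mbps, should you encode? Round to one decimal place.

4.8 Mbps

Budget: 1.5 GB = 12000.0 Mb.
Stream payload after overhead: 12000.0 / 1.12 = 10714.3 Mb.
Total bitrate budget: 10714.3 Mb / 2040 s = 5.252 Mbps.
Audio total: 256 + 192 = 448 kbps = 0.448 Mbps.
Video: 5.252 − 0.448 = 4.804 Mbps.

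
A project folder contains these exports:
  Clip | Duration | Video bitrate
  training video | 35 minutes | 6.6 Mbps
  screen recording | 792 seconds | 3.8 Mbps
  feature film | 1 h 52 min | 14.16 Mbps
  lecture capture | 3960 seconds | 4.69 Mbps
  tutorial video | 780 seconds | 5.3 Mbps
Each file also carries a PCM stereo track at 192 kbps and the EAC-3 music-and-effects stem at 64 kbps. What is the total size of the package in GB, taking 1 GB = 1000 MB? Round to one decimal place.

Audio total: 192 + 64 = 256 kbps = 0.256 Mbps.
training video: 6.856 Mbps × 2100 s = 14397.6 Mb
screen recording: 4.056 Mbps × 792 s = 3212.4 Mb
feature film: 14.416 Mbps × 6720 s = 96875.5 Mb
lecture capture: 4.946 Mbps × 3960 s = 19586.2 Mb
tutorial video: 5.556 Mbps × 780 s = 4333.7 Mb
Total: 138405.3 Mb = 17300.7 MB.
= 17.30 GB.

17.3 GB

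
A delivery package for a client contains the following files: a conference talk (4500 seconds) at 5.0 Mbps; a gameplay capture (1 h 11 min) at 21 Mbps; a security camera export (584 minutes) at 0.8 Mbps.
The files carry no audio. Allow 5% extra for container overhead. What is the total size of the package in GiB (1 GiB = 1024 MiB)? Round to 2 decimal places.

17.11 GiB

conference talk: 5.000 Mbps × 4500 s × 1.05 = 23625.0 Mb
gameplay capture: 21.000 Mbps × 4260 s × 1.05 = 93933.0 Mb
security camera export: 0.800 Mbps × 35040 s × 1.05 = 29433.6 Mb
Total: 146991.6 Mb = 18374.0 MB.
= 17.11 GiB.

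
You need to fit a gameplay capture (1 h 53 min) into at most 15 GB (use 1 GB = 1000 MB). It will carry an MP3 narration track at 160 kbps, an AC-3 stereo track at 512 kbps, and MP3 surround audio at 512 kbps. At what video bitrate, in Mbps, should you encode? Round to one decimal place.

Budget: 15 GB = 120000.0 Mb.
1 h 53 min = 113 min = 6780 s
Total bitrate budget: 120000.0 Mb / 6780 s = 17.699 Mbps.
Audio total: 160 + 512 + 512 = 1184 kbps = 1.184 Mbps.
Video: 17.699 − 1.184 = 16.515 Mbps.

16.5 Mbps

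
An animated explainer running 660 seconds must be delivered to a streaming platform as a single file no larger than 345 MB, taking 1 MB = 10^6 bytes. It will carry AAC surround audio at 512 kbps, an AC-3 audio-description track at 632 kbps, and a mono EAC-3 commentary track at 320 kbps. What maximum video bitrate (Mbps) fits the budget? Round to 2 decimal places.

Budget: 345 MB = 2760.0 Mb.
Total bitrate budget: 2760.0 Mb / 660 s = 4.182 Mbps.
Audio total: 512 + 632 + 320 = 1464 kbps = 1.464 Mbps.
Video: 4.182 − 1.464 = 2.718 Mbps.

2.72 Mbps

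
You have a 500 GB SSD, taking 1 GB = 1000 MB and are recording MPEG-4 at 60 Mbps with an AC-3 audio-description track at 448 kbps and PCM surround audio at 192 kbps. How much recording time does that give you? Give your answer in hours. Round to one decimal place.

Audio total: 448 + 192 = 640 kbps = 0.640 Mbps.
Total bitrate: 60 + 0.640 = 60.640 Mbps.
Capacity: 500 GB = 4,000,000 Mb.
Recording time: 4,000,000 / 60.640 = 65,963 s ≈ 18.3 hours.

18.3 hours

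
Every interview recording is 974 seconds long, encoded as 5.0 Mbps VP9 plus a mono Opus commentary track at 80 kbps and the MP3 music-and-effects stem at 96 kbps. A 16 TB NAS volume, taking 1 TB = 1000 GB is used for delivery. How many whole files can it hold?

25389

Audio total: 80 + 96 = 176 kbps = 0.176 Mbps.
Total bitrate: 5.176 Mbps.
Per item: 5.176 Mbps × 974 s = 5,041 Mb = 630.2 MB.
Capacity: 16 TB = 128,000,000 Mb; 25389.65 items → 25389 complete.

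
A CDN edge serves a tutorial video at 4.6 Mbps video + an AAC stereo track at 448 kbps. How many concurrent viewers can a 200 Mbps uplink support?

Audio: 448 kbps = 0.448 Mbps.
Per-viewer media rate: 5.048 Mbps.
200 Mbps = 200.0 Mbps; 200.0 / 5.048 = 39.62 → 39 viewers.

39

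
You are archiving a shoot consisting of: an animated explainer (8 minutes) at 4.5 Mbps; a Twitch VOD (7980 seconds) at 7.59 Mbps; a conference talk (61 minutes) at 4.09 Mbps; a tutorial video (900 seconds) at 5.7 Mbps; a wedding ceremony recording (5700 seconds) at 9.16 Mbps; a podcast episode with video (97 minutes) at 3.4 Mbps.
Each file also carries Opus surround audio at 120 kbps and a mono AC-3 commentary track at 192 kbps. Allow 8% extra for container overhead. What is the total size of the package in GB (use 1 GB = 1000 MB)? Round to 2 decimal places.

Audio total: 120 + 192 = 312 kbps = 0.312 Mbps.
animated explainer: 4.812 Mbps × 480 s × 1.08 = 2494.5 Mb
Twitch VOD: 7.902 Mbps × 7980 s × 1.08 = 68102.6 Mb
conference talk: 4.402 Mbps × 3660 s × 1.08 = 17400.2 Mb
tutorial video: 6.012 Mbps × 900 s × 1.08 = 5843.7 Mb
wedding ceremony recording: 9.472 Mbps × 5700 s × 1.08 = 58309.6 Mb
podcast episode with video: 3.712 Mbps × 5820 s × 1.08 = 23332.1 Mb
Total: 175482.8 Mb = 21935.4 MB.
= 21.94 GB.

21.94 GB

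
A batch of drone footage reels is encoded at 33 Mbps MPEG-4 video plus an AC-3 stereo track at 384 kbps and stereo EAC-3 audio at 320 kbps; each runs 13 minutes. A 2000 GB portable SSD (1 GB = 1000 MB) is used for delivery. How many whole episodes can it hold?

608

13 min = 780 s
Audio total: 384 + 320 = 704 kbps = 0.704 Mbps.
Total bitrate: 33.704 Mbps.
Per item: 33.704 Mbps × 780 s = 26,289 Mb = 3,286 MB.
Capacity: 2000 GB = 16,000,000 Mb; 608.62 items → 608 complete.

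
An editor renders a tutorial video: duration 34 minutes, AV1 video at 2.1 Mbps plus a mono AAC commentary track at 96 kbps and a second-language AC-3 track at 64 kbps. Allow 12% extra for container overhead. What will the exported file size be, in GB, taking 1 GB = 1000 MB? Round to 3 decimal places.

0.645 GB

34 min = 2040 s
Audio total: 96 + 64 = 160 kbps = 0.160 Mbps.
Total bitrate: 2.1 + 0.160 = 2.260 Mbps.
Stream data: 2.260 Mbps × 2040 s = 4610.4 Mb.
With 12% container overhead: ×1.12.
5,164 Mb ÷ 8 = 645.5 MB → 0.6455 GB.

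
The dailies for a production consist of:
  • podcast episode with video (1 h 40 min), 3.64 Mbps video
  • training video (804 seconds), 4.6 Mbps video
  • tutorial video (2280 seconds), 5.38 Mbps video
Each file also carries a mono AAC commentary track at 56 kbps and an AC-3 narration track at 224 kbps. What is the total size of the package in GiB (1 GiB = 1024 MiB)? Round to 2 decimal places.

Audio total: 56 + 224 = 280 kbps = 0.280 Mbps.
podcast episode with video: 3.920 Mbps × 6000 s = 23520.0 Mb
training video: 4.880 Mbps × 804 s = 3923.5 Mb
tutorial video: 5.660 Mbps × 2280 s = 12904.8 Mb
Total: 40348.3 Mb = 5043.5 MB.
= 4.697 GiB.

4.70 GiB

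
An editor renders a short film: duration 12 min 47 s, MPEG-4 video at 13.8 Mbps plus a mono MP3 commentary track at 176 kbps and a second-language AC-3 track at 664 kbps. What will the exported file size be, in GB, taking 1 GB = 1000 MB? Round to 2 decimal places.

1.40 GB

12 min 47 s = 767 s
Audio total: 176 + 664 = 840 kbps = 0.840 Mbps.
Total bitrate: 13.8 + 0.840 = 14.640 Mbps.
Stream data: 14.640 Mbps × 767 s = 11228.9 Mb.
11,229 Mb ÷ 8 = 1,404 MB → 1.404 GB.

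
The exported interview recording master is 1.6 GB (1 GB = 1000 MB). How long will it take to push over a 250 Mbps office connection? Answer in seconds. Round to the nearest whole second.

51 seconds

File: 1.6 GB = 12800.0 Mb.
At 250 Mbps: 12800.0 / 250 = 51.2 s ≈ 51.2 seconds.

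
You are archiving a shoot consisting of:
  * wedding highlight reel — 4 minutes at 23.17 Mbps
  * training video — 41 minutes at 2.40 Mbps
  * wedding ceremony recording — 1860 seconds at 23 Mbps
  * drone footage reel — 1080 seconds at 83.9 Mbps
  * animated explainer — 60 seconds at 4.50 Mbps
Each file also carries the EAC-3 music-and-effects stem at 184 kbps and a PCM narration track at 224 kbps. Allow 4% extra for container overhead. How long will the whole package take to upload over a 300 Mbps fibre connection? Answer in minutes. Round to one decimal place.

8.5 minutes

Audio total: 184 + 224 = 408 kbps = 0.408 Mbps.
wedding highlight reel: 23.578 Mbps × 240 s × 1.04 = 5885.1 Mb
training video: 2.808 Mbps × 2460 s × 1.04 = 7184.0 Mb
wedding ceremony recording: 23.408 Mbps × 1860 s × 1.04 = 45280.4 Mb
drone footage reel: 84.308 Mbps × 1080 s × 1.04 = 94694.7 Mb
animated explainer: 4.908 Mbps × 60 s × 1.04 = 306.3 Mb
Total: 153350.5 Mb = 19168.8 MB.
At 300 Mbps: 153350.5 / 300 = 511 s ≈ 8.52 minutes.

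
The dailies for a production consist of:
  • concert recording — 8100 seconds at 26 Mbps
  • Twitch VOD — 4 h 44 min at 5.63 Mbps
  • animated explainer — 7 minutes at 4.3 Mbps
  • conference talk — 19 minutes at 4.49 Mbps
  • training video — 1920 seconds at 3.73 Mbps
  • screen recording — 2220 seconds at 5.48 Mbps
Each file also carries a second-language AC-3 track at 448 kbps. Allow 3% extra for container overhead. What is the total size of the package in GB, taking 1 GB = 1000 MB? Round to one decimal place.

Audio: 448 kbps = 0.448 Mbps.
concert recording: 26.448 Mbps × 8100 s × 1.03 = 220655.7 Mb
Twitch VOD: 6.078 Mbps × 17040 s × 1.03 = 106676.2 Mb
animated explainer: 4.748 Mbps × 420 s × 1.03 = 2054.0 Mb
conference talk: 4.938 Mbps × 1140 s × 1.03 = 5798.2 Mb
training video: 4.178 Mbps × 1920 s × 1.03 = 8262.4 Mb
screen recording: 5.928 Mbps × 2220 s × 1.03 = 13555.0 Mb
Total: 357001.4 Mb = 44625.2 MB.
= 44.63 GB.

44.6 GB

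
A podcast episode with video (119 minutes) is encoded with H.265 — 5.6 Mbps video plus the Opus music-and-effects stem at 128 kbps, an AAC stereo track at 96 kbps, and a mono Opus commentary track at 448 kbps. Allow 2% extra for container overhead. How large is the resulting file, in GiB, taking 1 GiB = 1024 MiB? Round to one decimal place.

5.3 GiB

119 min = 7140 s
Audio total: 128 + 96 + 448 = 672 kbps = 0.672 Mbps.
Total bitrate: 5.6 + 0.672 = 6.272 Mbps.
Stream data: 6.272 Mbps × 7140 s = 44782.1 Mb.
With 2% container overhead: ×1.02.
45,678 Mb = 5,709,715,200 bytes ÷ 1,073,741,824 = 5.318 GiB.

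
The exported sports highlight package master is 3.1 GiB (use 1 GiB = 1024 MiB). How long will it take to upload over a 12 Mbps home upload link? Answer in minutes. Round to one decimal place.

File: 3.1 GiB = 26628.8 Mb.
At 12 Mbps: 26628.8 / 12 = 2219.1 s ≈ 37 minutes.

37.0 minutes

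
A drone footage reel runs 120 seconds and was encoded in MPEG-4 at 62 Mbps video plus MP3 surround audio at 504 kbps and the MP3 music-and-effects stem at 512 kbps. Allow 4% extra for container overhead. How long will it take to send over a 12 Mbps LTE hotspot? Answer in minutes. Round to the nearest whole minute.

Audio total: 504 + 512 = 1016 kbps = 1.016 Mbps.
Total bitrate: 63.016 Mbps.
File: 63.016 Mbps × 120 s = 7561.9 Mb.
With 4% container overhead: ×1.04. → 7864.4 Mb.
At 12 Mbps: 7864.4 / 12 = 655.4 s ≈ 10.9 minutes.

11 minutes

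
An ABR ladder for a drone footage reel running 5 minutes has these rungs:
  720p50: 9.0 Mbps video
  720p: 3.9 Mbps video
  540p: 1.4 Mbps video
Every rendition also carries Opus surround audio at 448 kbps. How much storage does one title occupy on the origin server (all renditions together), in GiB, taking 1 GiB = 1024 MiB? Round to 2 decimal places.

0.55 GiB

5 min = 300 s
Audio: 448 kbps = 0.448 Mbps.
Sum of rendition bitrates: (9.0+0.448) + (3.9+0.448) + (1.4+0.448) = 15.644 Mbps.
× 300 s = 4,693 Mb = 586.6 MB = 0.5464 GiB.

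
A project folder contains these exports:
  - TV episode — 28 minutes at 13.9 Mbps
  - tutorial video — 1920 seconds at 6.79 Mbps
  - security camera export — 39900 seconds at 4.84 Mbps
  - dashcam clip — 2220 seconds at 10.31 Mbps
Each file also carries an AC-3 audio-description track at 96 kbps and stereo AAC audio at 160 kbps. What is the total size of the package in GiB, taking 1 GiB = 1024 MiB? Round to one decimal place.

Audio total: 96 + 160 = 256 kbps = 0.256 Mbps.
TV episode: 14.156 Mbps × 1680 s = 23782.1 Mb
tutorial video: 7.046 Mbps × 1920 s = 13528.3 Mb
security camera export: 5.096 Mbps × 39900 s = 203330.4 Mb
dashcam clip: 10.566 Mbps × 2220 s = 23456.5 Mb
Total: 264097.3 Mb = 33012.2 MB.
= 30.74 GiB.

30.7 GiB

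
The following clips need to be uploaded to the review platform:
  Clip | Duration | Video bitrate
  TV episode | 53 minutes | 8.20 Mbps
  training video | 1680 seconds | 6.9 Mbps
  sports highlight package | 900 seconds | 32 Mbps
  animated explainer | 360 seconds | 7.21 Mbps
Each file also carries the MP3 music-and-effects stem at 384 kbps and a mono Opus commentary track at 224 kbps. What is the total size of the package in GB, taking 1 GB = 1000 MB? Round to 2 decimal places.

9.10 GB

Audio total: 384 + 224 = 608 kbps = 0.608 Mbps.
TV episode: 8.808 Mbps × 3180 s = 28009.4 Mb
training video: 7.508 Mbps × 1680 s = 12613.4 Mb
sports highlight package: 32.608 Mbps × 900 s = 29347.2 Mb
animated explainer: 7.818 Mbps × 360 s = 2814.5 Mb
Total: 72784.6 Mb = 9098.1 MB.
= 9.098 GB.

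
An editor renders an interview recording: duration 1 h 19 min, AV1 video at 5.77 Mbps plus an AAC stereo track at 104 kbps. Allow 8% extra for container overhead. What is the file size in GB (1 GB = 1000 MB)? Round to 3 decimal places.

1 h 19 min = 79 min = 4740 s
Audio: 104 kbps = 0.104 Mbps.
Total bitrate: 5.77 + 0.104 = 5.874 Mbps.
Stream data: 5.874 Mbps × 4740 s = 27842.8 Mb.
With 8% container overhead: ×1.08.
30,070 Mb ÷ 8 = 3,759 MB → 3.759 GB.

3.759 GB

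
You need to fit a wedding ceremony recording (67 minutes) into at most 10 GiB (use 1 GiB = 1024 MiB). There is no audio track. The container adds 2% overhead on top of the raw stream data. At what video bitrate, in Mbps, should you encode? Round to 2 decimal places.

Budget: 10 GiB = 85899.3 Mb.
Stream payload after overhead: 85899.3 / 1.02 = 84215.0 Mb.
67 min = 4020 s
Total bitrate budget: 84215.0 Mb / 4020 s = 20.949 Mbps.

20.95 Mbps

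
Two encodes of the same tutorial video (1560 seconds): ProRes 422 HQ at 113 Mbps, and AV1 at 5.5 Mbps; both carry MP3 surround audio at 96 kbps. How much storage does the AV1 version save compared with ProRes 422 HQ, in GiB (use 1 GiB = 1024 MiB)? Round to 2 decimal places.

19.52 GiB

Audio: 96 kbps = 0.096 Mbps.
ProRes 422 HQ: 113.096 Mbps × 1560 s = 176429.8 Mb = 20.539 GiB.
AV1: 5.596 Mbps × 1560 s = 8729.8 Mb = 1.016 GiB.
Saving: 20.539 − 1.016 = 19.523 GiB.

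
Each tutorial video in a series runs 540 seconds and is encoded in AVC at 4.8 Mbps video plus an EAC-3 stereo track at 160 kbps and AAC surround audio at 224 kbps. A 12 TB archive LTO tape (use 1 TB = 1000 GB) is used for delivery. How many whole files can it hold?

34293

Audio total: 160 + 224 = 384 kbps = 0.384 Mbps.
Total bitrate: 5.184 Mbps.
Per item: 5.184 Mbps × 540 s = 2,799 Mb = 349.9 MB.
Capacity: 12 TB = 96,000,000 Mb; 34293.55 items → 34293 complete.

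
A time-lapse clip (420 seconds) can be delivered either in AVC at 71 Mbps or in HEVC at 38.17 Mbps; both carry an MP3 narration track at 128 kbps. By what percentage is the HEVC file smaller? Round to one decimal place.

46.2%

Audio: 128 kbps = 0.128 Mbps.
AVC: 71.128 Mbps × 420 s = 29873.8 Mb = 3.478 GiB.
HEVC: 38.298 Mbps × 420 s = 16085.2 Mb = 1.873 GiB.
Reduction: (1 − 1.873/3.478) × 100 = 46.16%.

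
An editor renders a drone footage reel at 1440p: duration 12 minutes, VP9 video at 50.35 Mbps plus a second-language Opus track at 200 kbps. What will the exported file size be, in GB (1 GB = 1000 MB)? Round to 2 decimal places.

4.55 GB

12 min = 720 s
Audio: 200 kbps = 0.200 Mbps.
Total bitrate: 50.35 + 0.200 = 50.550 Mbps.
Stream data: 50.550 Mbps × 720 s = 36396.0 Mb.
36,396 Mb ÷ 8 = 4,550 MB → 4.550 GB.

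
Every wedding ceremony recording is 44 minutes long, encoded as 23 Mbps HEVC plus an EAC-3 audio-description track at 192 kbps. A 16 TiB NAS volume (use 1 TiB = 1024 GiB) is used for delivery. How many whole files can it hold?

2298

44 min = 2640 s
Audio: 192 kbps = 0.192 Mbps.
Total bitrate: 23.192 Mbps.
Per item: 23.192 Mbps × 2640 s = 61,227 Mb = 7,653 MB.
Capacity: 16 TiB = 140,737,488 Mb; 2298.62 items → 2298 complete.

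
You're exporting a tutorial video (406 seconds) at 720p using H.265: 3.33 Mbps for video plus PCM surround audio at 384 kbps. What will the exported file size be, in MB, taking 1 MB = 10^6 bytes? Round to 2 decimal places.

Audio: 384 kbps = 0.384 Mbps.
Total bitrate: 3.33 + 0.384 = 3.714 Mbps.
Stream data: 3.714 Mbps × 406 s = 1507.9 Mb.
1,508 Mb ÷ 8 = 188.5 MB → 188.5 MB.

188.49 MB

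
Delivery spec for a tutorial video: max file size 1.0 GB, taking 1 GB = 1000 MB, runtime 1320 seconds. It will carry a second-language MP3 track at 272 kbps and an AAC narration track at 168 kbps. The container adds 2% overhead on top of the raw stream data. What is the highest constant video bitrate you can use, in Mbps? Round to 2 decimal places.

Budget: 1.0 GB = 8000.0 Mb.
Stream payload after overhead: 8000.0 / 1.02 = 7843.1 Mb.
Total bitrate budget: 7843.1 Mb / 1320 s = 5.942 Mbps.
Audio total: 272 + 168 = 440 kbps = 0.440 Mbps.
Video: 5.942 − 0.440 = 5.502 Mbps.

5.50 Mbps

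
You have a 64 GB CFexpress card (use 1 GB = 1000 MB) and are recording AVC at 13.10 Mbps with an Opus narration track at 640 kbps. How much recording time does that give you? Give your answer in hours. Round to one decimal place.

Audio: 640 kbps = 0.640 Mbps.
Total bitrate: 13.10 + 0.640 = 13.740 Mbps.
Capacity: 64 GB = 512,000 Mb.
Recording time: 512,000 / 13.740 = 37,263 s ≈ 10.4 hours.

10.4 hours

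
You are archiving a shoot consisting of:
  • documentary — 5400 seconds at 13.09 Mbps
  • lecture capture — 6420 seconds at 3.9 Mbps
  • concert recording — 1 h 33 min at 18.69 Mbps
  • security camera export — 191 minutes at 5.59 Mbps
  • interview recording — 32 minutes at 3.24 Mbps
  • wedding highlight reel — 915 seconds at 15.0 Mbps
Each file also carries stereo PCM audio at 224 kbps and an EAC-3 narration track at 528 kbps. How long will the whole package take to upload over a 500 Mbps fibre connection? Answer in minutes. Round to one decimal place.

10.3 minutes

Audio total: 224 + 528 = 752 kbps = 0.752 Mbps.
documentary: 13.842 Mbps × 5400 s = 74746.8 Mb
lecture capture: 4.652 Mbps × 6420 s = 29865.8 Mb
concert recording: 19.442 Mbps × 5580 s = 108486.4 Mb
security camera export: 6.342 Mbps × 11460 s = 72679.3 Mb
interview recording: 3.992 Mbps × 1920 s = 7664.6 Mb
wedding highlight reel: 15.752 Mbps × 915 s = 14413.1 Mb
Total: 307856.0 Mb = 38482.0 MB.
At 500 Mbps: 307856.0 / 500 = 616 s ≈ 10.3 minutes.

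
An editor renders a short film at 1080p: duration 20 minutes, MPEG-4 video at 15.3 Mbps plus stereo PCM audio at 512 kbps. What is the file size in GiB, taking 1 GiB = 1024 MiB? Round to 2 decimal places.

2.21 GiB

20 min = 1200 s
Audio: 512 kbps = 0.512 Mbps.
Total bitrate: 15.3 + 0.512 = 15.812 Mbps.
Stream data: 15.812 Mbps × 1200 s = 18974.4 Mb.
18,974 Mb = 2,371,800,000 bytes ÷ 1,073,741,824 = 2.209 GiB.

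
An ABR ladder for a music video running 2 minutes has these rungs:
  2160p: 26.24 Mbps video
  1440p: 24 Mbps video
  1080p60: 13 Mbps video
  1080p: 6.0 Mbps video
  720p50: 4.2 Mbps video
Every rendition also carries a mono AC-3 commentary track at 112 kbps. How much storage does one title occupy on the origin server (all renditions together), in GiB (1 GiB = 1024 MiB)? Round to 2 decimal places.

2 min = 120 s
Audio: 112 kbps = 0.112 Mbps.
Sum of rendition bitrates: (26.24+0.112) + (24+0.112) + (13+0.112) + (6.0+0.112) + (4.2+0.112) = 74.000 Mbps.
× 120 s = 8,880 Mb = 1,110 MB = 1.034 GiB.

1.03 GiB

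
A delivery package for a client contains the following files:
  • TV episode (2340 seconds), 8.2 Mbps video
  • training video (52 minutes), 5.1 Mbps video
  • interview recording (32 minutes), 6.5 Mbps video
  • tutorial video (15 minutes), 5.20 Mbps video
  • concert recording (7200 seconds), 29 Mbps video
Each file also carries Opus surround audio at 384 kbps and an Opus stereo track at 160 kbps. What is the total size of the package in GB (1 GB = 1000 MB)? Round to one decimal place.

Audio total: 384 + 160 = 544 kbps = 0.544 Mbps.
TV episode: 8.744 Mbps × 2340 s = 20461.0 Mb
training video: 5.644 Mbps × 3120 s = 17609.3 Mb
interview recording: 7.044 Mbps × 1920 s = 13524.5 Mb
tutorial video: 5.744 Mbps × 900 s = 5169.6 Mb
concert recording: 29.544 Mbps × 7200 s = 212716.8 Mb
Total: 269481.1 Mb = 33685.1 MB.
= 33.69 GB.

33.7 GB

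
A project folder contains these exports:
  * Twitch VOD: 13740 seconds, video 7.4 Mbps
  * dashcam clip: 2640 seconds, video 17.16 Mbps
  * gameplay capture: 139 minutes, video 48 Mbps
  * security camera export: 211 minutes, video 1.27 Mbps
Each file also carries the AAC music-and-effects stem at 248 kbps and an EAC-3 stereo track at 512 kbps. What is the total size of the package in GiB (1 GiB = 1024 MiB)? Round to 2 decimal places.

68.89 GiB

Audio total: 248 + 512 = 760 kbps = 0.760 Mbps.
Twitch VOD: 8.160 Mbps × 13740 s = 112118.4 Mb
dashcam clip: 17.920 Mbps × 2640 s = 47308.8 Mb
gameplay capture: 48.760 Mbps × 8340 s = 406658.4 Mb
security camera export: 2.030 Mbps × 12660 s = 25699.8 Mb
Total: 591785.4 Mb = 73973.2 MB.
= 68.89 GiB.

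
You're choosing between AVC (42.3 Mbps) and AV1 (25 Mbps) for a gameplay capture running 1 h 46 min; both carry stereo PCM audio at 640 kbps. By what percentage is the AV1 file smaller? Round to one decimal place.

1 h 46 min = 106 min = 6360 s
Audio: 640 kbps = 0.640 Mbps.
AVC: 42.940 Mbps × 6360 s = 273098.4 Mb = 34.137 GB.
AV1: 25.640 Mbps × 6360 s = 163070.4 Mb = 20.384 GB.
Reduction: (1 − 20.384/34.137) × 100 = 40.29%.

40.3%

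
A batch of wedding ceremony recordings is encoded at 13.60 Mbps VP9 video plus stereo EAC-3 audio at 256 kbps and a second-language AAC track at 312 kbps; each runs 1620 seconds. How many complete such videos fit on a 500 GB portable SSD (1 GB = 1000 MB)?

Audio total: 256 + 312 = 568 kbps = 0.568 Mbps.
Total bitrate: 14.168 Mbps.
Per item: 14.168 Mbps × 1620 s = 22,952 Mb = 2,869 MB.
Capacity: 500 GB = 4,000,000 Mb; 174.28 items → 174 complete.

174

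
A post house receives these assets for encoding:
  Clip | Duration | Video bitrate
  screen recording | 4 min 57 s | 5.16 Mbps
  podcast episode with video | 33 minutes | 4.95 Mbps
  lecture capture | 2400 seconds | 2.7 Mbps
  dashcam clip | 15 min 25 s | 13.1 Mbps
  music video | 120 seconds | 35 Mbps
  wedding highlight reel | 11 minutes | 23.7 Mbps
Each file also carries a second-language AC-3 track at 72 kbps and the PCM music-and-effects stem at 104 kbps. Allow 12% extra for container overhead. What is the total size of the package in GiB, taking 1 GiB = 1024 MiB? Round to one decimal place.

Audio total: 72 + 104 = 176 kbps = 0.176 Mbps.
screen recording: 5.336 Mbps × 297 s × 1.12 = 1775.0 Mb
podcast episode with video: 5.126 Mbps × 1980 s × 1.12 = 11367.4 Mb
lecture capture: 2.876 Mbps × 2400 s × 1.12 = 7730.7 Mb
dashcam clip: 13.276 Mbps × 925 s × 1.12 = 13753.9 Mb
music video: 35.176 Mbps × 120 s × 1.12 = 4727.7 Mb
wedding highlight reel: 23.876 Mbps × 660 s × 1.12 = 17649.1 Mb
Total: 57003.8 Mb = 7125.5 MB.
= 6.636 GiB.

6.6 GiB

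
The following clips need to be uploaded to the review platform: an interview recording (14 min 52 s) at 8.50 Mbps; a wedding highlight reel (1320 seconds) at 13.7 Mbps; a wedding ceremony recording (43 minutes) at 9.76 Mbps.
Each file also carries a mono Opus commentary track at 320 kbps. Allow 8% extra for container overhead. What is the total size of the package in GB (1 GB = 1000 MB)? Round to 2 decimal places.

7.07 GB

Audio: 320 kbps = 0.320 Mbps.
interview recording: 8.820 Mbps × 892 s × 1.08 = 8496.8 Mb
wedding highlight reel: 14.020 Mbps × 1320 s × 1.08 = 19986.9 Mb
wedding ceremony recording: 10.080 Mbps × 2580 s × 1.08 = 28086.9 Mb
Total: 56570.7 Mb = 7071.3 MB.
= 7.071 GB.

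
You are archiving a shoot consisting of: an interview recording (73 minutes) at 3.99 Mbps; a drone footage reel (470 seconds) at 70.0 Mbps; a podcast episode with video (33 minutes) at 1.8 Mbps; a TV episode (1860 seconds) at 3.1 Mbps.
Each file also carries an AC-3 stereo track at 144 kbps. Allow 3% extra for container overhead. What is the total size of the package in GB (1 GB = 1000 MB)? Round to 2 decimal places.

7.85 GB

Audio: 144 kbps = 0.144 Mbps.
interview recording: 4.134 Mbps × 4380 s × 1.03 = 18650.1 Mb
drone footage reel: 70.144 Mbps × 470 s × 1.03 = 33956.7 Mb
podcast episode with video: 1.944 Mbps × 1980 s × 1.03 = 3964.6 Mb
TV episode: 3.244 Mbps × 1860 s × 1.03 = 6214.9 Mb
Total: 62786.3 Mb = 7848.3 MB.
= 7.848 GB.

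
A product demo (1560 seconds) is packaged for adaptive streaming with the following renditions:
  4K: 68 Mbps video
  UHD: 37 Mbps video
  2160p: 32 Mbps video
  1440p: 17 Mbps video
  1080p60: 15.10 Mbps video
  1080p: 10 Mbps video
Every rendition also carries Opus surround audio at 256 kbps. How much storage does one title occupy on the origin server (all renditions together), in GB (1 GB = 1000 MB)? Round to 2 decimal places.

Audio: 256 kbps = 0.256 Mbps.
Sum of rendition bitrates: (68+0.256) + (37+0.256) + (32+0.256) + (17+0.256) + (15.10+0.256) + (10+0.256) = 180.636 Mbps.
× 1560 s = 281,792 Mb = 35,224 MB = 35.22 GB.

35.22 GB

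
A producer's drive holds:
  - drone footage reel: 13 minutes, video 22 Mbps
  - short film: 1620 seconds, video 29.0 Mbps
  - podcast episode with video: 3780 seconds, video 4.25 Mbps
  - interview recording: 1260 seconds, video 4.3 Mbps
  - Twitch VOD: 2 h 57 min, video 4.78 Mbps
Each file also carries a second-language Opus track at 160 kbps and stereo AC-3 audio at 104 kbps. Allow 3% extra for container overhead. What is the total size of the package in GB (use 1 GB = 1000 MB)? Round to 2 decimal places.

Audio total: 160 + 104 = 264 kbps = 0.264 Mbps.
drone footage reel: 22.264 Mbps × 780 s × 1.03 = 17886.9 Mb
short film: 29.264 Mbps × 1620 s × 1.03 = 48829.9 Mb
podcast episode with video: 4.514 Mbps × 3780 s × 1.03 = 17574.8 Mb
interview recording: 4.564 Mbps × 1260 s × 1.03 = 5923.2 Mb
Twitch VOD: 5.044 Mbps × 10620 s × 1.03 = 55174.3 Mb
Total: 145389.1 Mb = 18173.6 MB.
= 18.17 GB.

18.17 GB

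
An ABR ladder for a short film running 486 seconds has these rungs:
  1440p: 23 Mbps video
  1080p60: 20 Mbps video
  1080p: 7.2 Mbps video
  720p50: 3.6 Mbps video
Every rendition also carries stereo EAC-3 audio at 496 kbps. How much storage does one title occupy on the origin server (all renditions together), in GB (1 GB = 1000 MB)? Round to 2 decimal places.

3.39 GB

Audio: 496 kbps = 0.496 Mbps.
Sum of rendition bitrates: (23+0.496) + (20+0.496) + (7.2+0.496) + (3.6+0.496) = 55.784 Mbps.
× 486 s = 27,111 Mb = 3,389 MB = 3.389 GB.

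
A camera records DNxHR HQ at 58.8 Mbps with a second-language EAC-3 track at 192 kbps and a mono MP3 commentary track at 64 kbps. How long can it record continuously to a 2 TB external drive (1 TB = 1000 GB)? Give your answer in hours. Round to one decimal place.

Audio total: 192 + 64 = 256 kbps = 0.256 Mbps.
Total bitrate: 58.8 + 0.256 = 59.056 Mbps.
Capacity: 2 TB = 16,000,000 Mb.
Recording time: 16,000,000 / 59.056 = 270,929 s ≈ 75.3 hours.

75.3 hours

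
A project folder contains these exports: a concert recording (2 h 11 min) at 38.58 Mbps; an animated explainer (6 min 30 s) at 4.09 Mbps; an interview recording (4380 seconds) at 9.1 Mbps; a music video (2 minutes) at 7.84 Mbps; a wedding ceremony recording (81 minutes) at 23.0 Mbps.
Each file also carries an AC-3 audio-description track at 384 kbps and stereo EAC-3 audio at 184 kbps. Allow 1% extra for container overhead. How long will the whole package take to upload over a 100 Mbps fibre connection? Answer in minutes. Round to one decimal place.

78.7 minutes

Audio total: 384 + 184 = 568 kbps = 0.568 Mbps.
concert recording: 39.148 Mbps × 7860 s × 1.01 = 310780.3 Mb
animated explainer: 4.658 Mbps × 390 s × 1.01 = 1834.8 Mb
interview recording: 9.668 Mbps × 4380 s × 1.01 = 42769.3 Mb
music video: 8.408 Mbps × 120 s × 1.01 = 1019.0 Mb
wedding ceremony recording: 23.568 Mbps × 4860 s × 1.01 = 115685.9 Mb
Total: 472089.3 Mb = 59011.2 MB.
At 100 Mbps: 472089.3 / 100 = 4721 s ≈ 78.7 minutes.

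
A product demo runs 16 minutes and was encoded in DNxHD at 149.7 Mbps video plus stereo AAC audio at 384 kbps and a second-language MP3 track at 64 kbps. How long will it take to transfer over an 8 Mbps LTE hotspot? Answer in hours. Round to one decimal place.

16 min = 960 s
Audio total: 384 + 64 = 448 kbps = 0.448 Mbps.
Total bitrate: 150.148 Mbps.
File: 150.148 Mbps × 960 s = 144142.1 Mb.
At 8 Mbps: 144142.1 / 8 = 18017.8 s ≈ 5 hours.

5.0 hours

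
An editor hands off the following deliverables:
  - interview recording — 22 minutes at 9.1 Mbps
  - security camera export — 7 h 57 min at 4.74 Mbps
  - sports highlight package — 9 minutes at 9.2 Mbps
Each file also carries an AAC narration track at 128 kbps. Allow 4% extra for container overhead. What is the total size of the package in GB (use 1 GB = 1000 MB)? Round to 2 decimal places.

20.35 GB

Audio: 128 kbps = 0.128 Mbps.
interview recording: 9.228 Mbps × 1320 s × 1.04 = 12668.2 Mb
security camera export: 4.868 Mbps × 28620 s × 1.04 = 144895.0 Mb
sports highlight package: 9.328 Mbps × 540 s × 1.04 = 5238.6 Mb
Total: 162801.8 Mb = 20350.2 MB.
= 20.35 GB.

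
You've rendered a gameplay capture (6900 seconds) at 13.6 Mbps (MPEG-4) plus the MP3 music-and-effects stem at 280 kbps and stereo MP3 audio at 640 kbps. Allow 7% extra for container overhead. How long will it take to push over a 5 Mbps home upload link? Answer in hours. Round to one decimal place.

6.0 hours

Audio total: 280 + 640 = 920 kbps = 0.920 Mbps.
Total bitrate: 14.520 Mbps.
File: 14.520 Mbps × 6900 s = 100188.0 Mb.
With 7% container overhead: ×1.07. → 107201.2 Mb.
At 5 Mbps: 107201.2 / 5 = 21440.2 s ≈ 5.96 hours.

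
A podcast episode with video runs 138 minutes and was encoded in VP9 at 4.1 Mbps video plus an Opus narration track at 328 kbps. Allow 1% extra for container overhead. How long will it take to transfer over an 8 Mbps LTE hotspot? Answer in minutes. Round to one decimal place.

138 min = 8280 s
Audio: 328 kbps = 0.328 Mbps.
Total bitrate: 4.428 Mbps.
File: 4.428 Mbps × 8280 s = 36663.8 Mb.
With 1% container overhead: ×1.01. → 37030.5 Mb.
At 8 Mbps: 37030.5 / 8 = 4628.8 s ≈ 77.1 minutes.

77.1 minutes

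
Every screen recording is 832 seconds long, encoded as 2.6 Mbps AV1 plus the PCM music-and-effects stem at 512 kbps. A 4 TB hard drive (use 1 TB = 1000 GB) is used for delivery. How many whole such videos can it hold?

Audio: 512 kbps = 0.512 Mbps.
Total bitrate: 3.112 Mbps.
Per item: 3.112 Mbps × 832 s = 2,589 Mb = 323.6 MB.
Capacity: 4 TB = 32,000,000 Mb; 12359.11 items → 12359 complete.

12359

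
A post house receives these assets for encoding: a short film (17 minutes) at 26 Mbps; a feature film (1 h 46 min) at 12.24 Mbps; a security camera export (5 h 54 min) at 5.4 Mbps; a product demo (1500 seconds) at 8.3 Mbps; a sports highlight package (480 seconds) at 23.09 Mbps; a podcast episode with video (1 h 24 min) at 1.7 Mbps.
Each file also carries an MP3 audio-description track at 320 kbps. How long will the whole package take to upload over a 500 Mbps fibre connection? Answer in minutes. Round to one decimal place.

Audio: 320 kbps = 0.320 Mbps.
short film: 26.320 Mbps × 1020 s = 26846.4 Mb
feature film: 12.560 Mbps × 6360 s = 79881.6 Mb
security camera export: 5.720 Mbps × 21240 s = 121492.8 Mb
product demo: 8.620 Mbps × 1500 s = 12930.0 Mb
sports highlight package: 23.410 Mbps × 480 s = 11236.8 Mb
podcast episode with video: 2.020 Mbps × 5040 s = 10180.8 Mb
Total: 262568.4 Mb = 32821.1 MB.
At 500 Mbps: 262568.4 / 500 = 525 s ≈ 8.75 minutes.

8.8 minutes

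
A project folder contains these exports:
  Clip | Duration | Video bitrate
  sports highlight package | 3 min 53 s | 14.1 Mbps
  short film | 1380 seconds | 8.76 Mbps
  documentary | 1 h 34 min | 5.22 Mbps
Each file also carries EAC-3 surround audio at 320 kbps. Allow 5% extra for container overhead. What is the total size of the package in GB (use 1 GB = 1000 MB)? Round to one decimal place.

6.2 GB

Audio: 320 kbps = 0.320 Mbps.
sports highlight package: 14.420 Mbps × 233 s × 1.05 = 3527.9 Mb
short film: 9.080 Mbps × 1380 s × 1.05 = 13156.9 Mb
documentary: 5.540 Mbps × 5640 s × 1.05 = 32807.9 Mb
Total: 49492.7 Mb = 6186.6 MB.
= 6.187 GB.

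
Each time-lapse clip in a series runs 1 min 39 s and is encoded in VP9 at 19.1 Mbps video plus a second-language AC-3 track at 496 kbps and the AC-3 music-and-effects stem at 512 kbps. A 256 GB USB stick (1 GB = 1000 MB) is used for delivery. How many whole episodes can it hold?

1 min 39 s = 99 s
Audio total: 496 + 512 = 1008 kbps = 1.008 Mbps.
Total bitrate: 20.108 Mbps.
Per item: 20.108 Mbps × 99 s = 1,991 Mb = 248.8 MB.
Capacity: 256 GB = 2,048,000 Mb; 1028.79 items → 1028 complete.

1028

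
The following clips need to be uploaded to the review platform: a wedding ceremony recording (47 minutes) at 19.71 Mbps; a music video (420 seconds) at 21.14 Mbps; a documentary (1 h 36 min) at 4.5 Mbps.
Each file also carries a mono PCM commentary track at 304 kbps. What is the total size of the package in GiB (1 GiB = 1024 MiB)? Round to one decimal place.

10.8 GiB

Audio: 304 kbps = 0.304 Mbps.
wedding ceremony recording: 20.014 Mbps × 2820 s = 56439.5 Mb
music video: 21.444 Mbps × 420 s = 9006.5 Mb
documentary: 4.804 Mbps × 5760 s = 27671.0 Mb
Total: 93117.0 Mb = 11639.6 MB.
= 10.84 GiB.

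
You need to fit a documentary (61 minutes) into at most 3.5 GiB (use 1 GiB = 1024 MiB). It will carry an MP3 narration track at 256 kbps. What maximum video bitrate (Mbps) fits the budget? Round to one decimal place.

8.0 Mbps

Budget: 3.5 GiB = 30064.8 Mb.
61 min = 3660 s
Total bitrate budget: 30064.8 Mb / 3660 s = 8.214 Mbps.
Audio: 256 kbps = 0.256 Mbps.
Video: 8.214 − 0.256 = 7.958 Mbps.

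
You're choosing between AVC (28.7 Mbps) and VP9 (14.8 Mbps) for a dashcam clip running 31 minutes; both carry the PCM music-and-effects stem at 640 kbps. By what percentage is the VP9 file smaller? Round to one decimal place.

47.4%

31 min = 1860 s
Audio: 640 kbps = 0.640 Mbps.
AVC: 29.340 Mbps × 1860 s = 54572.4 Mb = 6.353 GiB.
VP9: 15.440 Mbps × 1860 s = 28718.4 Mb = 3.343 GiB.
Reduction: (1 − 3.343/6.353) × 100 = 47.38%.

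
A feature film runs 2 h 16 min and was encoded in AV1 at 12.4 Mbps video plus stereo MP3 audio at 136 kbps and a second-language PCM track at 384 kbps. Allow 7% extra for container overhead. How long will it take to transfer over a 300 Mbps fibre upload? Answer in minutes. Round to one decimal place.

2 h 16 min = 136 min = 8160 s
Audio total: 136 + 384 = 520 kbps = 0.520 Mbps.
Total bitrate: 12.920 Mbps.
File: 12.920 Mbps × 8160 s = 105427.2 Mb.
With 7% container overhead: ×1.07. → 112807.1 Mb.
At 300 Mbps: 112807.1 / 300 = 376.0 s ≈ 6.27 minutes.

6.3 minutes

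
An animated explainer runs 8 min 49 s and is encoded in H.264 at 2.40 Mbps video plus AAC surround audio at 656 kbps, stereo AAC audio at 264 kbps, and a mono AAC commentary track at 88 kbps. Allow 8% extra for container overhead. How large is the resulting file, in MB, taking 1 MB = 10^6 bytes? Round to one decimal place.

8 min 49 s = 529 s
Audio total: 656 + 264 + 88 = 1008 kbps = 1.008 Mbps.
Total bitrate: 2.40 + 1.008 = 3.408 Mbps.
Stream data: 3.408 Mbps × 529 s = 1802.8 Mb.
With 8% container overhead: ×1.08.
1,947 Mb ÷ 8 = 243.4 MB → 243.4 MB.

243.4 MB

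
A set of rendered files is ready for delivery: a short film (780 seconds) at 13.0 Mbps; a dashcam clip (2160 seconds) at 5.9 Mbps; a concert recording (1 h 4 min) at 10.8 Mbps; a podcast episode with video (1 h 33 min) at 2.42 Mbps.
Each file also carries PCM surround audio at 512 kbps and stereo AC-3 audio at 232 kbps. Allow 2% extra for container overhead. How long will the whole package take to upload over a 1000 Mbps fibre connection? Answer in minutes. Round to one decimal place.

1.5 minutes

Audio total: 512 + 232 = 744 kbps = 0.744 Mbps.
short film: 13.744 Mbps × 780 s × 1.02 = 10934.7 Mb
dashcam clip: 6.644 Mbps × 2160 s × 1.02 = 14638.1 Mb
concert recording: 11.544 Mbps × 3840 s × 1.02 = 45215.5 Mb
podcast episode with video: 3.164 Mbps × 5580 s × 1.02 = 18008.2 Mb
Total: 88796.5 Mb = 11099.6 MB.
At 1000 Mbps: 88796.5 / 1000 = 89 s ≈ 1.48 minutes.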